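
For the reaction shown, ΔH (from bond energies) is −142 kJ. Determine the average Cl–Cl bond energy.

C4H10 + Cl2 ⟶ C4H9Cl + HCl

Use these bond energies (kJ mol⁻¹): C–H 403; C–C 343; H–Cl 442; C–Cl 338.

Let D be the Cl–Cl bond energy.
Σ(broken) = 3×343 + 10×403 + 1×D = 5059 + D
Σ(formed) = 3×343 + 1×338 + 9×403 + 1×442 = 5436
ΔH = Σ(broken) − Σ(formed) = (5059 + D) − (5436) = −377 + D
Setting this equal to −142 kJ gives D = 235 kJ/mol.

D(Cl–Cl) ≈ 235 kJ/mol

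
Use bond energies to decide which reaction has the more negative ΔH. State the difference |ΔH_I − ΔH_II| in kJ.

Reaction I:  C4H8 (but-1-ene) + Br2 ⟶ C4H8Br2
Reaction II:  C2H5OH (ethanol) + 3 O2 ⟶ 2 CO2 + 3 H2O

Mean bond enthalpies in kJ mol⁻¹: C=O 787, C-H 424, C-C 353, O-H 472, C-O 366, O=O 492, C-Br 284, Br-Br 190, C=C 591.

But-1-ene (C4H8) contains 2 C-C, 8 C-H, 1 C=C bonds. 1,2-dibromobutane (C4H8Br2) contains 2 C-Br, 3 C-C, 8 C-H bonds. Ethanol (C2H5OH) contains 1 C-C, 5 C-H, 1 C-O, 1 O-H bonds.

Reaction I:
  Bonds broken (reactants):
    Br-Br: 1 × 190 = 190
    C-C: 2 × 353 = 706
    C-H: 8 × 424 = 3392
    C=C: 1 × 591 = 591
    Σ(broken) = 4879 kJ
  Bonds formed (products):
    C-Br: 2 × 284 = 568
    C-C: 3 × 353 = 1059
    C-H: 8 × 424 = 3392
    Σ(formed) = 5019 kJ
  ΔH_I = 4879 − 5019 = −140 kJ
Reaction II:
  Bonds broken (reactants):
    C-C: 1 × 353 = 353
    C-H: 5 × 424 = 2120
    C-O: 1 × 366 = 366
    O-H: 1 × 472 = 472
    O=O: 3 × 492 = 1476
    Σ(broken) = 4787 kJ
  Bonds formed (products):
    C=O: 4 × 787 = 3148
    O-H: 6 × 472 = 2832
    Σ(formed) = 5980 kJ
  ΔH_II = 4787 − 5980 = −1193 kJ
ΔH_I − ΔH_II = +1053 kJ, so reaction II has the more negative ΔH; |ΔH_I − ΔH_II| = 1053 kJ.

Reaction II, by 1053 kJ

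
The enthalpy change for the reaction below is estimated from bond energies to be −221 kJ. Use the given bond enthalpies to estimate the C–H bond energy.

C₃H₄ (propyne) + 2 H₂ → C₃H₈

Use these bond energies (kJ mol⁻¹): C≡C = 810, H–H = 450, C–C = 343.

Let D be the C–H bond energy.
Σ(broken) = 1×810 + 1×343 + 4×D + 2×450 = 2053 + 4D
Σ(formed) = 2×343 + 8×D = 686 + 8D
ΔH = Σ(broken) − Σ(formed) = (2053 + 4D) − (686 + 8D) = +1367 − 4D
Setting this equal to −221 kJ gives 4D = 1588, so D = 397 kJ/mol.

D(C–H) ≈ 397 kJ/mol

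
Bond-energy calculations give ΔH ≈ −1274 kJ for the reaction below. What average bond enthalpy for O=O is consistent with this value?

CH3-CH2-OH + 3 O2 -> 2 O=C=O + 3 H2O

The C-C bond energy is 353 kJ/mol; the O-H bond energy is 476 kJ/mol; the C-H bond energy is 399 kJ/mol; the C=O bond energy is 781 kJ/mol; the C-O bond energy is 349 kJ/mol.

Let D be the O=O bond energy.
Σ(broken) = 1×353 + 5×399 + 1×349 + 1×476 + 3×D = 3173 + 3D
Σ(formed) = 4×781 + 6×476 = 5980
ΔH = Σ(broken) − Σ(formed) = (3173 + 3D) − (5980) = −2807 + 3D
Setting this equal to −1274 kJ gives 3D = 1533, so D = 511 kJ/mol.

D(O=O) ≈ 511 kJ/mol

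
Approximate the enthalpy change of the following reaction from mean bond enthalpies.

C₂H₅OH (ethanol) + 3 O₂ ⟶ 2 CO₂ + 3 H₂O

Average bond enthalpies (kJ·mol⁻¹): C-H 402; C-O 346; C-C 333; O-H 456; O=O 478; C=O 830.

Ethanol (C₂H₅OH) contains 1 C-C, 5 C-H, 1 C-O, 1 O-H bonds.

Bonds broken (reactants):
  C-C: 1 × 333 = 333
  C-H: 5 × 402 = 2010
  C-O: 1 × 346 = 346
  O-H: 1 × 456 = 456
  O=O: 3 × 478 = 1434
  Σ(broken) = 4579 kJ
Bonds formed (products):
  C=O: 4 × 830 = 3320
  O-H: 6 × 456 = 2736
  Σ(formed) = 6056 kJ
ΔH = Σ(broken) − Σ(formed) = 4579 − 6056 = −1477 kJ

ΔH ≈ −1477 kJ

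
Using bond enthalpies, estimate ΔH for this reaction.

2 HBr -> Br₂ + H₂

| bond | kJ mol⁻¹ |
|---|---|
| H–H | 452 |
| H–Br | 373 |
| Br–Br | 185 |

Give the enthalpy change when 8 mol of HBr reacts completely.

Bonds broken (reactants):
  H–Br: 2 × 373 = 746
  Σ(broken) = 746 kJ
Bonds formed (products):
  Br–Br: 1 × 185 = 185
  H–H: 1 × 452 = 452
  Σ(formed) = 637 kJ
ΔH = Σ(broken) − Σ(formed) = 746 − 637 = +109 kJ
For 4× the reaction as written: 4 × (+109) = +436 kJ

ΔH = +436 kJ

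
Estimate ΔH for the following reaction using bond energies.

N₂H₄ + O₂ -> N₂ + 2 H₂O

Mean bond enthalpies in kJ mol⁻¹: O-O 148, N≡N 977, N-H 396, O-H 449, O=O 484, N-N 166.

ΔH ≈ −539 kJ

Bonds broken (reactants):
  N-H: 4 × 396 = 1584
  N-N: 1 × 166 = 166
  O=O: 1 × 484 = 484
  Σ(broken) = 2234 kJ
Bonds formed (products):
  N≡N: 1 × 977 = 977
  O-H: 4 × 449 = 1796
  Σ(formed) = 2773 kJ
ΔH = Σ(broken) − Σ(formed) = 2234 − 2773 = −539 kJ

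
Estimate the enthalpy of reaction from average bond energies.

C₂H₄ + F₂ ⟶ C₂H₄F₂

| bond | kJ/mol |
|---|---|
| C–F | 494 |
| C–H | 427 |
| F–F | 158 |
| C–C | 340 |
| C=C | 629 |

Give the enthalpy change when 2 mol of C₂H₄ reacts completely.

Bonds broken (reactants):
  C–H: 4 × 427 = 1708
  C=C: 1 × 629 = 629
  F–F: 1 × 158 = 158
  Σ(broken) = 2495 kJ
Bonds formed (products):
  C–C: 1 × 340 = 340
  C–F: 2 × 494 = 988
  C–H: 4 × 427 = 1708
  Σ(formed) = 3036 kJ
ΔH = Σ(broken) − Σ(formed) = 2495 − 3036 = −541 kJ
For 2× the reaction as written: 2 × (−541) = −1082 kJ

ΔH = −1082 kJ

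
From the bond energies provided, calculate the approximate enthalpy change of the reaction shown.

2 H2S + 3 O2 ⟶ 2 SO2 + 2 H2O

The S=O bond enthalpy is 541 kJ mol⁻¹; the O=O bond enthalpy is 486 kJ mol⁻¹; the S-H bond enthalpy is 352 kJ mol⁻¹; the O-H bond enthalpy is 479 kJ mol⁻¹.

Bonds broken (reactants):
  O=O: 3 × 486 = 1458
  S-H: 4 × 352 = 1408
  Σ(broken) = 2866 kJ
Bonds formed (products):
  O-H: 4 × 479 = 1916
  S=O: 4 × 541 = 2164
  Σ(formed) = 4080 kJ
ΔH = Σ(broken) − Σ(formed) = 2866 − 4080 = −1214 kJ

ΔH ≈ −1214 kJ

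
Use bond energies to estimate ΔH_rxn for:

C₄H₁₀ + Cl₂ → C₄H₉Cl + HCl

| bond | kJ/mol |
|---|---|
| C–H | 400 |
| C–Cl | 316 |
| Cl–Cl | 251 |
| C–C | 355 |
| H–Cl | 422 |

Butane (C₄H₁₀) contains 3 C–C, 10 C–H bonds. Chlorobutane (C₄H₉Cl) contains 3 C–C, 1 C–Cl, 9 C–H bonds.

Bonds broken (reactants):
  C–C: 3 × 355 = 1065
  C–H: 10 × 400 = 4000
  Cl–Cl: 1 × 251 = 251
  Σ(broken) = 5316 kJ
Bonds formed (products):
  C–C: 3 × 355 = 1065
  C–Cl: 1 × 316 = 316
  C–H: 9 × 400 = 3600
  H–Cl: 1 × 422 = 422
  Σ(formed) = 5403 kJ
ΔH = Σ(broken) − Σ(formed) = 5316 − 5403 = −87 kJ

ΔH ≈ −87 kJ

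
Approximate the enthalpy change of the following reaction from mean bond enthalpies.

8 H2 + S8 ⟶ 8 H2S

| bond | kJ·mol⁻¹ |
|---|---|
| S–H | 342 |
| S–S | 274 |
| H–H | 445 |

Bonds broken (reactants):
  H–H: 8 × 445 = 3560
  S–S: 8 × 274 = 2192
  Σ(broken) = 5752 kJ
Bonds formed (products):
  S–H: 16 × 342 = 5472
  Σ(formed) = 5472 kJ
ΔH = Σ(broken) − Σ(formed) = 5752 − 5472 = +280 kJ

ΔH ≈ +280 kJ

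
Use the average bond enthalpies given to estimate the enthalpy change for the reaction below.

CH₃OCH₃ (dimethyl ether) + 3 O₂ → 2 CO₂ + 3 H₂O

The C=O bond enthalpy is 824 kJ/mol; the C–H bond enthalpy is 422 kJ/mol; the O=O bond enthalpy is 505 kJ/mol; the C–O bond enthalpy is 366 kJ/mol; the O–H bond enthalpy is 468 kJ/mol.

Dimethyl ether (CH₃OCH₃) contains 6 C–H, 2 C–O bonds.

ΔH ≈ −1325 kJ

Bonds broken (reactants):
  C–H: 6 × 422 = 2532
  C–O: 2 × 366 = 732
  O=O: 3 × 505 = 1515
  Σ(broken) = 4779 kJ
Bonds formed (products):
  C=O: 4 × 824 = 3296
  O–H: 6 × 468 = 2808
  Σ(formed) = 6104 kJ
ΔH = Σ(broken) − Σ(formed) = 4779 − 6104 = −1325 kJ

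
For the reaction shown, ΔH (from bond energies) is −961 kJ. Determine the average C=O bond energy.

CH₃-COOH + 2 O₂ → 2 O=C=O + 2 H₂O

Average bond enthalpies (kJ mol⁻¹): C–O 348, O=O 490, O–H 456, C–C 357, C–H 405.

Let D be the C=O bond energy.
Σ(broken) = 1×357 + 3×405 + 1×348 + 1×D + 1×456 + 2×490 = 3356 + D
Σ(formed) = 4×D + 4×456 = 1824 + 4D
ΔH = Σ(broken) − Σ(formed) = (3356 + D) − (1824 + 4D) = +1532 − 3D
Setting this equal to −961 kJ gives 3D = 2493, so D = 831 kJ/mol.

D(C=O) ≈ 831 kJ/mol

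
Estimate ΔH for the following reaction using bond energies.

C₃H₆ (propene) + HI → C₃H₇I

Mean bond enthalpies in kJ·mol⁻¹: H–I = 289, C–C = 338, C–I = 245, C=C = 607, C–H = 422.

ΔH ≈ −109 kJ

Bonds broken (reactants):
  C–C: 1 × 338 = 338
  C–H: 6 × 422 = 2532
  C=C: 1 × 607 = 607
  H–I: 1 × 289 = 289
  Σ(broken) = 3766 kJ
Bonds formed (products):
  C–C: 2 × 338 = 676
  C–H: 7 × 422 = 2954
  C–I: 1 × 245 = 245
  Σ(formed) = 3875 kJ
ΔH = Σ(broken) − Σ(formed) = 3766 − 3875 = −109 kJ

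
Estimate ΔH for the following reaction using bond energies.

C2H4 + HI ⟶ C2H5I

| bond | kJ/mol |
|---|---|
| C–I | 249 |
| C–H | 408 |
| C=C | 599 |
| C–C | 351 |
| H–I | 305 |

Bonds broken (reactants):
  C–H: 4 × 408 = 1632
  C=C: 1 × 599 = 599
  H–I: 1 × 305 = 305
  Σ(broken) = 2536 kJ
Bonds formed (products):
  C–C: 1 × 351 = 351
  C–H: 5 × 408 = 2040
  C–I: 1 × 249 = 249
  Σ(formed) = 2640 kJ
ΔH = Σ(broken) − Σ(formed) = 2536 − 2640 = −104 kJ

ΔH ≈ −104 kJ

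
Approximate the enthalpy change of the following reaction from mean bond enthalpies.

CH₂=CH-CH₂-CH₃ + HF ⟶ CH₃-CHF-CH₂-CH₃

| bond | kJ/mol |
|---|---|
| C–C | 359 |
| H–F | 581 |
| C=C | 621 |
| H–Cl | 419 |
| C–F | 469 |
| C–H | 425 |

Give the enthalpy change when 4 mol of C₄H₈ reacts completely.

ΔH = −204 kJ

Bonds broken (reactants):
  C–C: 2 × 359 = 718
  C–H: 8 × 425 = 3400
  C=C: 1 × 621 = 621
  H–F: 1 × 581 = 581
  Σ(broken) = 5320 kJ
Bonds formed (products):
  C–C: 3 × 359 = 1077
  C–F: 1 × 469 = 469
  C–H: 9 × 425 = 3825
  Σ(formed) = 5371 kJ
ΔH = Σ(broken) − Σ(formed) = 5320 − 5371 = −51 kJ
For 4× the reaction as written: 4 × (−51) = −204 kJ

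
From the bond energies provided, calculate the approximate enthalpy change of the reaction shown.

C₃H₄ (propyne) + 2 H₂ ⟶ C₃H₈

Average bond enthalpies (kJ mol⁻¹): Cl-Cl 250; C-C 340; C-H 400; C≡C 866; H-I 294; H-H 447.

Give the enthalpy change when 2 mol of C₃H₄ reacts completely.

ΔH = −360 kJ

Bonds broken (reactants):
  C≡C: 1 × 866 = 866
  C-C: 1 × 340 = 340
  C-H: 4 × 400 = 1600
  H-H: 2 × 447 = 894
  Σ(broken) = 3700 kJ
Bonds formed (products):
  C-C: 2 × 340 = 680
  C-H: 8 × 400 = 3200
  Σ(formed) = 3880 kJ
ΔH = Σ(broken) − Σ(formed) = 3700 − 3880 = −180 kJ
For 2× the reaction as written: 2 × (−180) = −360 kJ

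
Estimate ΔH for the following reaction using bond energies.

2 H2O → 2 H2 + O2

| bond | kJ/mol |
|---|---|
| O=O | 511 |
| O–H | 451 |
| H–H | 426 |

Bonds broken (reactants):
  O–H: 4 × 451 = 1804
  Σ(broken) = 1804 kJ
Bonds formed (products):
  H–H: 2 × 426 = 852
  O=O: 1 × 511 = 511
  Σ(formed) = 1363 kJ
ΔH = Σ(broken) − Σ(formed) = 1804 − 1363 = +441 kJ

ΔH ≈ +441 kJ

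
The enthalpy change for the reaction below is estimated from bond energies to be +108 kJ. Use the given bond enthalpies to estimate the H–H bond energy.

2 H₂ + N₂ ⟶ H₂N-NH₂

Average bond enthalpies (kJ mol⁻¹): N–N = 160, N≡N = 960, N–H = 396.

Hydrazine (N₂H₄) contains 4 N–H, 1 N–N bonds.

Let D be the H–H bond energy.
Σ(broken) = 2×D + 1×960 = 960 + 2D
Σ(formed) = 4×396 + 1×160 = 1744
ΔH = Σ(broken) − Σ(formed) = (960 + 2D) − (1744) = −784 + 2D
Setting this equal to +108 kJ gives 2D = 892, so D = 446 kJ/mol.

D(H–H) ≈ 446 kJ/mol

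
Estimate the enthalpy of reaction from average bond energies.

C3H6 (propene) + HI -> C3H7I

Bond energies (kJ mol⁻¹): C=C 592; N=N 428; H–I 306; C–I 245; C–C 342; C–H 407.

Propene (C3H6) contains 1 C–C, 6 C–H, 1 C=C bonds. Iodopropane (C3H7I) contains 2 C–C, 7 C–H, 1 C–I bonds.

ΔH ≈ −96 kJ

Bonds broken (reactants):
  C–C: 1 × 342 = 342
  C–H: 6 × 407 = 2442
  C=C: 1 × 592 = 592
  H–I: 1 × 306 = 306
  Σ(broken) = 3682 kJ
Bonds formed (products):
  C–C: 2 × 342 = 684
  C–H: 7 × 407 = 2849
  C–I: 1 × 245 = 245
  Σ(formed) = 3778 kJ
ΔH = Σ(broken) − Σ(formed) = 3682 − 3778 = −96 kJ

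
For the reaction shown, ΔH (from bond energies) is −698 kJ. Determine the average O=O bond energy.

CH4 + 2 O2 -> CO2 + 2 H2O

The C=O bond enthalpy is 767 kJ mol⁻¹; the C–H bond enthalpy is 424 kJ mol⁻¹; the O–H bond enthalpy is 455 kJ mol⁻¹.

D(O=O) ≈ 480 kJ/mol

Let D be the O=O bond energy.
Σ(broken) = 4×424 + 2×D = 1696 + 2D
Σ(formed) = 2×767 + 4×455 = 3354
ΔH = Σ(broken) − Σ(formed) = (1696 + 2D) − (3354) = −1658 + 2D
Setting this equal to −698 kJ gives 2D = 960, so D = 480 kJ/mol.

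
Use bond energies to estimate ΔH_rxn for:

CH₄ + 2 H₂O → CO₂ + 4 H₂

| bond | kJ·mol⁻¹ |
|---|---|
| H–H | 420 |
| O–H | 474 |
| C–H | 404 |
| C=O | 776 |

Bonds broken (reactants):
  C–H: 4 × 404 = 1616
  O–H: 4 × 474 = 1896
  Σ(broken) = 3512 kJ
Bonds formed (products):
  C=O: 2 × 776 = 1552
  H–H: 4 × 420 = 1680
  Σ(formed) = 3232 kJ
ΔH = Σ(broken) − Σ(formed) = 3512 − 3232 = +280 kJ

ΔH ≈ +280 kJ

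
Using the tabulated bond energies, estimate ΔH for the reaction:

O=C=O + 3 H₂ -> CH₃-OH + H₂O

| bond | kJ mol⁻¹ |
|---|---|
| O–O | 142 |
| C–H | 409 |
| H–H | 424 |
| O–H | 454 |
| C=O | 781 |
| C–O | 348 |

ΔH ≈ −103 kJ

Bonds broken (reactants):
  C=O: 2 × 781 = 1562
  H–H: 3 × 424 = 1272
  Σ(broken) = 2834 kJ
Bonds formed (products):
  C–H: 3 × 409 = 1227
  C–O: 1 × 348 = 348
  O–H: 3 × 454 = 1362
  Σ(formed) = 2937 kJ
ΔH = Σ(broken) − Σ(formed) = 2834 − 2937 = −103 kJ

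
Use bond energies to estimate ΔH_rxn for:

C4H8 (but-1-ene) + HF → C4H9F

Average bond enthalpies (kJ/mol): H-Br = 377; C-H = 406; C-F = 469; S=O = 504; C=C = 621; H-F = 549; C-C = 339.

ΔH ≈ −44 kJ

Bonds broken (reactants):
  C-C: 2 × 339 = 678
  C-H: 8 × 406 = 3248
  C=C: 1 × 621 = 621
  H-F: 1 × 549 = 549
  Σ(broken) = 5096 kJ
Bonds formed (products):
  C-C: 3 × 339 = 1017
  C-F: 1 × 469 = 469
  C-H: 9 × 406 = 3654
  Σ(formed) = 5140 kJ
ΔH = Σ(broken) − Σ(formed) = 5096 − 5140 = −44 kJ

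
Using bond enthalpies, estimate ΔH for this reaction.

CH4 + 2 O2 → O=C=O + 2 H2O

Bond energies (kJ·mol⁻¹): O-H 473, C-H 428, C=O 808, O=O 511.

Bonds broken (reactants):
  C-H: 4 × 428 = 1712
  O=O: 2 × 511 = 1022
  Σ(broken) = 2734 kJ
Bonds formed (products):
  C=O: 2 × 808 = 1616
  O-H: 4 × 473 = 1892
  Σ(formed) = 3508 kJ
ΔH = Σ(broken) − Σ(formed) = 2734 − 3508 = −774 kJ

ΔH ≈ −774 kJ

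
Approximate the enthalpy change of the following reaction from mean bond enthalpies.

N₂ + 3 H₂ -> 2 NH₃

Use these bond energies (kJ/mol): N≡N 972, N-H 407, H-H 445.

Bonds broken (reactants):
  H-H: 3 × 445 = 1335
  N≡N: 1 × 972 = 972
  Σ(broken) = 2307 kJ
Bonds formed (products):
  N-H: 6 × 407 = 2442
  Σ(formed) = 2442 kJ
ΔH = Σ(broken) − Σ(formed) = 2307 − 2442 = −135 kJ

ΔH ≈ −135 kJ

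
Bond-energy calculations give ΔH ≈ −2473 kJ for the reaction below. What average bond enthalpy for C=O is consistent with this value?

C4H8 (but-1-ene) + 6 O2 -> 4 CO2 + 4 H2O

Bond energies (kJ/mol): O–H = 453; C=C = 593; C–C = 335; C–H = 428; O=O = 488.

D(C=O) ≈ 808 kJ/mol

Let D be the C=O bond energy.
Σ(broken) = 2×335 + 8×428 + 1×593 + 6×488 = 7615
Σ(formed) = 8×D + 8×453 = 3624 + 8D
ΔH = Σ(broken) − Σ(formed) = (7615) − (3624 + 8D) = +3991 − 8D
Setting this equal to −2473 kJ gives 8D = 6464, so D = 808 kJ/mol.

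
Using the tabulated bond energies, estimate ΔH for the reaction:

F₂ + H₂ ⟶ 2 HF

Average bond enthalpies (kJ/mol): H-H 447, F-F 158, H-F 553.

Bonds broken (reactants):
  F-F: 1 × 158 = 158
  H-H: 1 × 447 = 447
  Σ(broken) = 605 kJ
Bonds formed (products):
  H-F: 2 × 553 = 1106
  Σ(formed) = 1106 kJ
ΔH = Σ(broken) − Σ(formed) = 605 − 1106 = −501 kJ

ΔH ≈ −501 kJ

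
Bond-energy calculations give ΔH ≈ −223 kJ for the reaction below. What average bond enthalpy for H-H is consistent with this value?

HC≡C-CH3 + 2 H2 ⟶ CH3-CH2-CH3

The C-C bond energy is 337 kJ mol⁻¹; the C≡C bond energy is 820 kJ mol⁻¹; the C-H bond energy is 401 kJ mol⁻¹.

D(H-H) ≈ 449 kJ/mol

Let D be the H-H bond energy.
Σ(broken) = 1×820 + 1×337 + 4×401 + 2×D = 2761 + 2D
Σ(formed) = 2×337 + 8×401 = 3882
ΔH = Σ(broken) − Σ(formed) = (2761 + 2D) − (3882) = −1121 + 2D
Setting this equal to −223 kJ gives 2D = 898, so D = 449 kJ/mol.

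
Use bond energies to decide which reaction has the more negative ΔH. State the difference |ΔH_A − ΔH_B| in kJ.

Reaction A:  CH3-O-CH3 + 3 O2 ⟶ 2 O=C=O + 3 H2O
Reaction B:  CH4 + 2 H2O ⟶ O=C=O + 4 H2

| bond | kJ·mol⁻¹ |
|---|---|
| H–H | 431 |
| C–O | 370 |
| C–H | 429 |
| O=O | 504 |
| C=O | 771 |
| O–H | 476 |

Reaction A, by 1468 kJ

Reaction A:
  Bonds broken (reactants):
    C–H: 6 × 429 = 2574
    C–O: 2 × 370 = 740
    O=O: 3 × 504 = 1512
    Σ(broken) = 4826 kJ
  Bonds formed (products):
    C=O: 4 × 771 = 3084
    O–H: 6 × 476 = 2856
    Σ(formed) = 5940 kJ
  ΔH_A = 4826 − 5940 = −1114 kJ
Reaction B:
  Bonds broken (reactants):
    C–H: 4 × 429 = 1716
    O–H: 4 × 476 = 1904
    Σ(broken) = 3620 kJ
  Bonds formed (products):
    C=O: 2 × 771 = 1542
    H–H: 4 × 431 = 1724
    Σ(formed) = 3266 kJ
  ΔH_B = 3620 − 3266 = +354 kJ
ΔH_A − ΔH_B = −1468 kJ, so reaction A has the more negative ΔH; |ΔH_A − ΔH_B| = 1468 kJ.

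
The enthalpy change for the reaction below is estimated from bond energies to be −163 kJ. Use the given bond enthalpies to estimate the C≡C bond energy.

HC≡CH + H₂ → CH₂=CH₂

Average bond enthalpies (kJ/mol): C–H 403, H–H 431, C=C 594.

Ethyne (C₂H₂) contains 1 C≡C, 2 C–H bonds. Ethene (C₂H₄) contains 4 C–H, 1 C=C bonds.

Let D be the C≡C bond energy.
Σ(broken) = 1×D + 2×403 + 1×431 = 1237 + D
Σ(formed) = 4×403 + 1×594 = 2206
ΔH = Σ(broken) − Σ(formed) = (1237 + D) − (2206) = −969 + D
Setting this equal to −163 kJ gives D = 806 kJ/mol.

D(C≡C) ≈ 806 kJ/mol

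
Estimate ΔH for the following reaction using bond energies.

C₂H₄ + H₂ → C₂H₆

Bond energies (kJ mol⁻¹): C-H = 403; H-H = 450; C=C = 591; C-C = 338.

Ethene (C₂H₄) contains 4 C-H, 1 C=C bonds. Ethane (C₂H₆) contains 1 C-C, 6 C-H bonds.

ΔH ≈ −103 kJ

Bonds broken (reactants):
  C-H: 4 × 403 = 1612
  C=C: 1 × 591 = 591
  H-H: 1 × 450 = 450
  Σ(broken) = 2653 kJ
Bonds formed (products):
  C-C: 1 × 338 = 338
  C-H: 6 × 403 = 2418
  Σ(formed) = 2756 kJ
ΔH = Σ(broken) − Σ(formed) = 2653 − 2756 = −103 kJ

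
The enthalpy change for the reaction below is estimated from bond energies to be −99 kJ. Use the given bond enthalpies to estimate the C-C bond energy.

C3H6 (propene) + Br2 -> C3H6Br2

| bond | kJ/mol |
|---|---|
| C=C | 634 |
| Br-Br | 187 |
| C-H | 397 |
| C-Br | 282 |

Let D be the C-C bond energy.
Σ(broken) = 1×187 + 1×D + 6×397 + 1×634 = 3203 + D
Σ(formed) = 2×282 + 2×D + 6×397 = 2946 + 2D
ΔH = Σ(broken) − Σ(formed) = (3203 + D) − (2946 + 2D) = +257 − D
Setting this equal to −99 kJ gives D = 356 kJ/mol.

D(C-C) ≈ 356 kJ/mol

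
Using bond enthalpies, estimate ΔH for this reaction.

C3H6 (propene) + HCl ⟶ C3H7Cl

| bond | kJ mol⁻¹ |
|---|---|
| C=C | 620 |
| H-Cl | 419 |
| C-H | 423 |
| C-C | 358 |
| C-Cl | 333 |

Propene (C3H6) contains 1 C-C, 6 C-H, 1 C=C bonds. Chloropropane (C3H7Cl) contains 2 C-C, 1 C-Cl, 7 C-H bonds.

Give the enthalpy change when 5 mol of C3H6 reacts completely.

Bonds broken (reactants):
  C-C: 1 × 358 = 358
  C-H: 6 × 423 = 2538
  C=C: 1 × 620 = 620
  H-Cl: 1 × 419 = 419
  Σ(broken) = 3935 kJ
Bonds formed (products):
  C-C: 2 × 358 = 716
  C-Cl: 1 × 333 = 333
  C-H: 7 × 423 = 2961
  Σ(formed) = 4010 kJ
ΔH = Σ(broken) − Σ(formed) = 3935 − 4010 = −75 kJ
For 5× the reaction as written: 5 × (−75) = −375 kJ

ΔH = −375 kJ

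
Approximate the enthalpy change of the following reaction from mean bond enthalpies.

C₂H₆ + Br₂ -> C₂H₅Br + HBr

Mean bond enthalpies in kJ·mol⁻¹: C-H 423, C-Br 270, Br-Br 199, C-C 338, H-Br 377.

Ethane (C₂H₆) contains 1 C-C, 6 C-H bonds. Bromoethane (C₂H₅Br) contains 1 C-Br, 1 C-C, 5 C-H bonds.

Bonds broken (reactants):
  Br-Br: 1 × 199 = 199
  C-C: 1 × 338 = 338
  C-H: 6 × 423 = 2538
  Σ(broken) = 3075 kJ
Bonds formed (products):
  C-Br: 1 × 270 = 270
  C-C: 1 × 338 = 338
  C-H: 5 × 423 = 2115
  H-Br: 1 × 377 = 377
  Σ(formed) = 3100 kJ
ΔH = Σ(broken) − Σ(formed) = 3075 − 3100 = −25 kJ

ΔH ≈ −25 kJ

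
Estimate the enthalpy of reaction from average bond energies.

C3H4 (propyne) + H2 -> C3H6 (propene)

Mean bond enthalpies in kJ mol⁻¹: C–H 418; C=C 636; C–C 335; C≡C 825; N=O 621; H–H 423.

Bonds broken (reactants):
  C≡C: 1 × 825 = 825
  C–C: 1 × 335 = 335
  C–H: 4 × 418 = 1672
  H–H: 1 × 423 = 423
  Σ(broken) = 3255 kJ
Bonds formed (products):
  C–C: 1 × 335 = 335
  C–H: 6 × 418 = 2508
  C=C: 1 × 636 = 636
  Σ(formed) = 3479 kJ
ΔH = Σ(broken) − Σ(formed) = 3255 − 3479 = −224 kJ

ΔH ≈ −224 kJ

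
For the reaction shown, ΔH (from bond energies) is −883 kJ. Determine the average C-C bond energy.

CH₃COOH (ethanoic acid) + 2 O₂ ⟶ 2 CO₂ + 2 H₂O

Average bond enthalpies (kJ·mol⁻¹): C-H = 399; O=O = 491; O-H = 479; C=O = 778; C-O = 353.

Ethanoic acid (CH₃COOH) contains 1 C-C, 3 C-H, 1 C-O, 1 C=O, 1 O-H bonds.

Let D be the C-C bond energy.
Σ(broken) = 1×D + 3×399 + 1×353 + 1×778 + 1×479 + 2×491 = 3789 + D
Σ(formed) = 4×778 + 4×479 = 5028
ΔH = Σ(broken) − Σ(formed) = (3789 + D) − (5028) = −1239 + D
Setting this equal to −883 kJ gives D = 356 kJ/mol.

D(C-C) ≈ 356 kJ/mol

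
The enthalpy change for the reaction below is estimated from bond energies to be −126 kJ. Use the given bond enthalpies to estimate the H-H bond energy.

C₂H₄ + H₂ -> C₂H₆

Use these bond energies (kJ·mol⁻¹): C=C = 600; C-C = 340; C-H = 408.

Let D be the H-H bond energy.
Σ(broken) = 4×408 + 1×600 + 1×D = 2232 + D
Σ(formed) = 1×340 + 6×408 = 2788
ΔH = Σ(broken) − Σ(formed) = (2232 + D) − (2788) = −556 + D
Setting this equal to −126 kJ gives D = 430 kJ/mol.

D(H-H) ≈ 430 kJ/mol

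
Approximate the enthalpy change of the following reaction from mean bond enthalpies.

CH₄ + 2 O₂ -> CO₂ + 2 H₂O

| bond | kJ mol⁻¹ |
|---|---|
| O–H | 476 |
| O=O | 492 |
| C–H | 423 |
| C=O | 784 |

Bonds broken (reactants):
  C–H: 4 × 423 = 1692
  O=O: 2 × 492 = 984
  Σ(broken) = 2676 kJ
Bonds formed (products):
  C=O: 2 × 784 = 1568
  O–H: 4 × 476 = 1904
  Σ(formed) = 3472 kJ
ΔH = Σ(broken) − Σ(formed) = 2676 − 3472 = −796 kJ

ΔH ≈ −796 kJ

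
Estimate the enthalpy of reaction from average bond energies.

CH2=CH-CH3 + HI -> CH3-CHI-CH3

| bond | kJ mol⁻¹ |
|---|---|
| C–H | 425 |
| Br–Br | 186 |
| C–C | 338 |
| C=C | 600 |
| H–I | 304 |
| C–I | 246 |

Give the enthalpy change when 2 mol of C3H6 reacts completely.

Bonds broken (reactants):
  C–C: 1 × 338 = 338
  C–H: 6 × 425 = 2550
  C=C: 1 × 600 = 600
  H–I: 1 × 304 = 304
  Σ(broken) = 3792 kJ
Bonds formed (products):
  C–C: 2 × 338 = 676
  C–H: 7 × 425 = 2975
  C–I: 1 × 246 = 246
  Σ(formed) = 3897 kJ
ΔH = Σ(broken) − Σ(formed) = 3792 − 3897 = −105 kJ
For 2× the reaction as written: 2 × (−105) = −210 kJ

ΔH = −210 kJ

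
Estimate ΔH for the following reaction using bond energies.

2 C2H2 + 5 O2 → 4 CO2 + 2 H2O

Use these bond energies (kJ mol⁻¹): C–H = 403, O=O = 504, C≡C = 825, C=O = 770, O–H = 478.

Bonds broken (reactants):
  C≡C: 2 × 825 = 1650
  C–H: 4 × 403 = 1612
  O=O: 5 × 504 = 2520
  Σ(broken) = 5782 kJ
Bonds formed (products):
  C=O: 8 × 770 = 6160
  O–H: 4 × 478 = 1912
  Σ(formed) = 8072 kJ
ΔH = Σ(broken) − Σ(formed) = 5782 − 8072 = −2290 kJ

ΔH ≈ −2290 kJ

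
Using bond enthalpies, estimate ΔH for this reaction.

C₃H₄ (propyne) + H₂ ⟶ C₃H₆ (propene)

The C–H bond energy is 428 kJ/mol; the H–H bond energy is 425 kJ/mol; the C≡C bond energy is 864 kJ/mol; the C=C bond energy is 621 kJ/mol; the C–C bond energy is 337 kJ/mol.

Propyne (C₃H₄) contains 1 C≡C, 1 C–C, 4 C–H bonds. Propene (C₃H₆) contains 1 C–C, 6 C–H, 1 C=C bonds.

Bonds broken (reactants):
  C≡C: 1 × 864 = 864
  C–C: 1 × 337 = 337
  C–H: 4 × 428 = 1712
  H–H: 1 × 425 = 425
  Σ(broken) = 3338 kJ
Bonds formed (products):
  C–C: 1 × 337 = 337
  C–H: 6 × 428 = 2568
  C=C: 1 × 621 = 621
  Σ(formed) = 3526 kJ
ΔH = Σ(broken) − Σ(formed) = 3338 − 3526 = −188 kJ

ΔH ≈ −188 kJ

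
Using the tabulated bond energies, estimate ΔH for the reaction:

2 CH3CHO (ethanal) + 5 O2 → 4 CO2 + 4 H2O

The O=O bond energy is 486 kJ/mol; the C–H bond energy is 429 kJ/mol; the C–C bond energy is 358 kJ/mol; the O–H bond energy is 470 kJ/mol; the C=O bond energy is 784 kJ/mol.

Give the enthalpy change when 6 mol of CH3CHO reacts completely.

ΔH = −5658 kJ

Bonds broken (reactants):
  C–C: 2 × 358 = 716
  C–H: 8 × 429 = 3432
  C=O: 2 × 784 = 1568
  O=O: 5 × 486 = 2430
  Σ(broken) = 8146 kJ
Bonds formed (products):
  C=O: 8 × 784 = 6272
  O–H: 8 × 470 = 3760
  Σ(formed) = 10032 kJ
ΔH = Σ(broken) − Σ(formed) = 8146 − 10032 = −1886 kJ
For 3× the reaction as written: 3 × (−1886) = −5658 kJ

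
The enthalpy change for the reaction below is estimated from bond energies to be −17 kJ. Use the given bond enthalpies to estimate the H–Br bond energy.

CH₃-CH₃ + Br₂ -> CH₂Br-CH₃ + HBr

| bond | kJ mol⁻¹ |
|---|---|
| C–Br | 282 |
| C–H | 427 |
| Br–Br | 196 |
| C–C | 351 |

D(H–Br) ≈ 358 kJ/mol

Let D be the H–Br bond energy.
Σ(broken) = 1×196 + 1×351 + 6×427 = 3109
Σ(formed) = 1×282 + 1×351 + 5×427 + 1×D = 2768 + D
ΔH = Σ(broken) − Σ(formed) = (3109) − (2768 + D) = +341 − D
Setting this equal to −17 kJ gives D = 358 kJ/mol.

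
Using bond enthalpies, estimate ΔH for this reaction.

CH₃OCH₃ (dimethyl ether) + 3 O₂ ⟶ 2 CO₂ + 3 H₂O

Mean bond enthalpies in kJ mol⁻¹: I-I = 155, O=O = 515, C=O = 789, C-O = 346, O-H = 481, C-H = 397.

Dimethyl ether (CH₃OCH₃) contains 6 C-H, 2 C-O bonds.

Bonds broken (reactants):
  C-H: 6 × 397 = 2382
  C-O: 2 × 346 = 692
  O=O: 3 × 515 = 1545
  Σ(broken) = 4619 kJ
Bonds formed (products):
  C=O: 4 × 789 = 3156
  O-H: 6 × 481 = 2886
  Σ(formed) = 6042 kJ
ΔH = Σ(broken) − Σ(formed) = 4619 − 6042 = −1423 kJ

ΔH ≈ −1423 kJ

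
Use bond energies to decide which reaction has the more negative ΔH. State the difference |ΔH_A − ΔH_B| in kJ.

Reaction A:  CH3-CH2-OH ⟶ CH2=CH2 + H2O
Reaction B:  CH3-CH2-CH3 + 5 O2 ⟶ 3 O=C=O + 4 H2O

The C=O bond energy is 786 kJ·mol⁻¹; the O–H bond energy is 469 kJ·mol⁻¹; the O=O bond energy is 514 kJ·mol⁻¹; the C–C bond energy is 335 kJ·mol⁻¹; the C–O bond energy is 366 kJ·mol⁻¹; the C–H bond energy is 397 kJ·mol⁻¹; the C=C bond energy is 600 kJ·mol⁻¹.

Reaction A:
  Bonds broken (reactants):
    C–C: 1 × 335 = 335
    C–H: 5 × 397 = 1985
    C–O: 1 × 366 = 366
    O–H: 1 × 469 = 469
    Σ(broken) = 3155 kJ
  Bonds formed (products):
    C–H: 4 × 397 = 1588
    C=C: 1 × 600 = 600
    O–H: 2 × 469 = 938
    Σ(formed) = 3126 kJ
  ΔH_A = 3155 − 3126 = +29 kJ
Reaction B:
  Bonds broken (reactants):
    C–C: 2 × 335 = 670
    C–H: 8 × 397 = 3176
    O=O: 5 × 514 = 2570
    Σ(broken) = 6416 kJ
  Bonds formed (products):
    C=O: 6 × 786 = 4716
    O–H: 8 × 469 = 3752
    Σ(formed) = 8468 kJ
  ΔH_B = 6416 − 8468 = −2052 kJ
ΔH_A − ΔH_B = +2081 kJ, so reaction B has the more negative ΔH; |ΔH_A − ΔH_B| = 2081 kJ.

Reaction B, by 2081 kJ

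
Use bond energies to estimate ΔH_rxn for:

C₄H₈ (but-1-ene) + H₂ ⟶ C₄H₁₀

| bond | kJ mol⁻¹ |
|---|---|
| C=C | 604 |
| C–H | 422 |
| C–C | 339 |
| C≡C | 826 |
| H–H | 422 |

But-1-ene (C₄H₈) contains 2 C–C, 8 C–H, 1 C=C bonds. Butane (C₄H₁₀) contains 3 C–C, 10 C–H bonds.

Bonds broken (reactants):
  C–C: 2 × 339 = 678
  C–H: 8 × 422 = 3376
  C=C: 1 × 604 = 604
  H–H: 1 × 422 = 422
  Σ(broken) = 5080 kJ
Bonds formed (products):
  C–C: 3 × 339 = 1017
  C–H: 10 × 422 = 4220
  Σ(formed) = 5237 kJ
ΔH = Σ(broken) − Σ(formed) = 5080 − 5237 = −157 kJ

ΔH ≈ −157 kJ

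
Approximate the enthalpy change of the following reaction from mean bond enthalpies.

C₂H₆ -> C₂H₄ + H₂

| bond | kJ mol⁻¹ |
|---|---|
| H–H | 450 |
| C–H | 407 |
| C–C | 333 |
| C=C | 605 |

ΔH ≈ +92 kJ

Bonds broken (reactants):
  C–C: 1 × 333 = 333
  C–H: 6 × 407 = 2442
  Σ(broken) = 2775 kJ
Bonds formed (products):
  C–H: 4 × 407 = 1628
  C=C: 1 × 605 = 605
  H–H: 1 × 450 = 450
  Σ(formed) = 2683 kJ
ΔH = Σ(broken) − Σ(formed) = 2775 − 2683 = +92 kJ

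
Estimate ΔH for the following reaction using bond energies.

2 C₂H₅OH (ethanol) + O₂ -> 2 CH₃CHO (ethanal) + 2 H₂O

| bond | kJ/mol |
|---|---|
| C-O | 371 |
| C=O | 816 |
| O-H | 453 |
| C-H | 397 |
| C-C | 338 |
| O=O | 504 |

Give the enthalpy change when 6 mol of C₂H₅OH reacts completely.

ΔH = −1494 kJ

Bonds broken (reactants):
  C-C: 2 × 338 = 676
  C-H: 10 × 397 = 3970
  C-O: 2 × 371 = 742
  O-H: 2 × 453 = 906
  O=O: 1 × 504 = 504
  Σ(broken) = 6798 kJ
Bonds formed (products):
  C-C: 2 × 338 = 676
  C-H: 8 × 397 = 3176
  C=O: 2 × 816 = 1632
  O-H: 4 × 453 = 1812
  Σ(formed) = 7296 kJ
ΔH = Σ(broken) − Σ(formed) = 6798 − 7296 = −498 kJ
For 3× the reaction as written: 3 × (−498) = −1494 kJ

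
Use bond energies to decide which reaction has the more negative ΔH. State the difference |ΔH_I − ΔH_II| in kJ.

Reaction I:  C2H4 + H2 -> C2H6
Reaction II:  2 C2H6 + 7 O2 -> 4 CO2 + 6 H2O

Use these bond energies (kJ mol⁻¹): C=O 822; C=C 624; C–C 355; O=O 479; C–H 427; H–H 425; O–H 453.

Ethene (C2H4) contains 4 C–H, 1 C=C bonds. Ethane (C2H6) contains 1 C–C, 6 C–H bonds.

Reaction II, by 2665 kJ

Reaction I:
  Bonds broken (reactants):
    C–H: 4 × 427 = 1708
    C=C: 1 × 624 = 624
    H–H: 1 × 425 = 425
    Σ(broken) = 2757 kJ
  Bonds formed (products):
    C–C: 1 × 355 = 355
    C–H: 6 × 427 = 2562
    Σ(formed) = 2917 kJ
  ΔH_I = 2757 − 2917 = −160 kJ
Reaction II:
  Bonds broken (reactants):
    C–C: 2 × 355 = 710
    C–H: 12 × 427 = 5124
    O=O: 7 × 479 = 3353
    Σ(broken) = 9187 kJ
  Bonds formed (products):
    C=O: 8 × 822 = 6576
    O–H: 12 × 453 = 5436
    Σ(formed) = 12012 kJ
  ΔH_II = 9187 − 12012 = −2825 kJ
ΔH_I − ΔH_II = +2665 kJ, so reaction II has the more negative ΔH; |ΔH_I − ΔH_II| = 2665 kJ.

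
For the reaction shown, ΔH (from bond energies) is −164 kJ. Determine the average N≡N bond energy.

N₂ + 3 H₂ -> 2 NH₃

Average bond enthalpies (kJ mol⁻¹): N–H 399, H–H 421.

Let D be the N≡N bond energy.
Σ(broken) = 3×421 + 1×D = 1263 + D
Σ(formed) = 6×399 = 2394
ΔH = Σ(broken) − Σ(formed) = (1263 + D) − (2394) = −1131 + D
Setting this equal to −164 kJ gives D = 967 kJ/mol.

D(N≡N) ≈ 967 kJ/mol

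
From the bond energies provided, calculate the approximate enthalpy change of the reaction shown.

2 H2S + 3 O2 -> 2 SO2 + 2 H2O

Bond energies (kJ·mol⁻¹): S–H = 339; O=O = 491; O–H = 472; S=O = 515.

Bonds broken (reactants):
  O=O: 3 × 491 = 1473
  S–H: 4 × 339 = 1356
  Σ(broken) = 2829 kJ
Bonds formed (products):
  O–H: 4 × 472 = 1888
  S=O: 4 × 515 = 2060
  Σ(formed) = 3948 kJ
ΔH = Σ(broken) − Σ(formed) = 2829 − 3948 = −1119 kJ

ΔH ≈ −1119 kJ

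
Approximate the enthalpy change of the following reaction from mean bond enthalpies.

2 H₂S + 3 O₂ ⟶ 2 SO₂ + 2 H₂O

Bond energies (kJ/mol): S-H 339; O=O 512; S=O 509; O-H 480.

ΔH ≈ −1064 kJ

Bonds broken (reactants):
  O=O: 3 × 512 = 1536
  S-H: 4 × 339 = 1356
  Σ(broken) = 2892 kJ
Bonds formed (products):
  O-H: 4 × 480 = 1920
  S=O: 4 × 509 = 2036
  Σ(formed) = 3956 kJ
ΔH = Σ(broken) − Σ(formed) = 2892 − 3956 = −1064 kJ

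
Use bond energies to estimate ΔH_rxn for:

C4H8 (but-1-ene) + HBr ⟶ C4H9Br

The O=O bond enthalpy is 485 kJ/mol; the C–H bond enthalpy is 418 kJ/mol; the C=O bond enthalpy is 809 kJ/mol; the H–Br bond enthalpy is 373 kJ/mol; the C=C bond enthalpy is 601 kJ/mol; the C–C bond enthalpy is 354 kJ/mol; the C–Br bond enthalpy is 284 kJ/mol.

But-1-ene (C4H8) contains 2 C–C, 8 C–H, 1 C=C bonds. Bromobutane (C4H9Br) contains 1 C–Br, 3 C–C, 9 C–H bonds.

ΔH ≈ −82 kJ

Bonds broken (reactants):
  C–C: 2 × 354 = 708
  C–H: 8 × 418 = 3344
  C=C: 1 × 601 = 601
  H–Br: 1 × 373 = 373
  Σ(broken) = 5026 kJ
Bonds formed (products):
  C–Br: 1 × 284 = 284
  C–C: 3 × 354 = 1062
  C–H: 9 × 418 = 3762
  Σ(formed) = 5108 kJ
ΔH = Σ(broken) − Σ(formed) = 5026 − 5108 = −82 kJ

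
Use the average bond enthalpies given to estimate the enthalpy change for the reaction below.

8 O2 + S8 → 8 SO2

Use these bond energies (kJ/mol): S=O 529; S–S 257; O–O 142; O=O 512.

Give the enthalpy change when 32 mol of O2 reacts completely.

ΔH = −9248 kJ

Bonds broken (reactants):
  O=O: 8 × 512 = 4096
  S–S: 8 × 257 = 2056
  Σ(broken) = 6152 kJ
Bonds formed (products):
  S=O: 16 × 529 = 8464
  Σ(formed) = 8464 kJ
ΔH = Σ(broken) − Σ(formed) = 6152 − 8464 = −2312 kJ
For 4× the reaction as written: 4 × (−2312) = −9248 kJ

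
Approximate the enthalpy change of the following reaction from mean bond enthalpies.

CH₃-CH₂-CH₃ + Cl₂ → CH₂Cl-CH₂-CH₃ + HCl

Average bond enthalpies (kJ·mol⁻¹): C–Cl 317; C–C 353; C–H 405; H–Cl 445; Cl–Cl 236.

Bonds broken (reactants):
  C–C: 2 × 353 = 706
  C–H: 8 × 405 = 3240
  Cl–Cl: 1 × 236 = 236
  Σ(broken) = 4182 kJ
Bonds formed (products):
  C–C: 2 × 353 = 706
  C–Cl: 1 × 317 = 317
  C–H: 7 × 405 = 2835
  H–Cl: 1 × 445 = 445
  Σ(formed) = 4303 kJ
ΔH = Σ(broken) − Σ(formed) = 4182 − 4303 = −121 kJ

ΔH ≈ −121 kJ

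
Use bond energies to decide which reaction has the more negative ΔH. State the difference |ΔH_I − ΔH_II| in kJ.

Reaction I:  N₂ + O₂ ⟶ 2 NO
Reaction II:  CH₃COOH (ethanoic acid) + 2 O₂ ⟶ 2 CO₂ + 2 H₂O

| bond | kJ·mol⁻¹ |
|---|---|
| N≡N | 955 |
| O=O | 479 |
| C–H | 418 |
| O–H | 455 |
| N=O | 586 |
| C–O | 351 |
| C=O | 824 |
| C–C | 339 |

Reaction II, by 1197 kJ

Reaction I:
  Bonds broken (reactants):
    N≡N: 1 × 955 = 955
    O=O: 1 × 479 = 479
    Σ(broken) = 1434 kJ
  Bonds formed (products):
    N=O: 2 × 586 = 1172
    Σ(formed) = 1172 kJ
  ΔH_I = 1434 − 1172 = +262 kJ
Reaction II:
  Bonds broken (reactants):
    C–C: 1 × 339 = 339
    C–H: 3 × 418 = 1254
    C–O: 1 × 351 = 351
    C=O: 1 × 824 = 824
    O–H: 1 × 455 = 455
    O=O: 2 × 479 = 958
    Σ(broken) = 4181 kJ
  Bonds formed (products):
    C=O: 4 × 824 = 3296
    O–H: 4 × 455 = 1820
    Σ(formed) = 5116 kJ
  ΔH_II = 4181 − 5116 = −935 kJ
ΔH_I − ΔH_II = +1197 kJ, so reaction II has the more negative ΔH; |ΔH_I − ΔH_II| = 1197 kJ.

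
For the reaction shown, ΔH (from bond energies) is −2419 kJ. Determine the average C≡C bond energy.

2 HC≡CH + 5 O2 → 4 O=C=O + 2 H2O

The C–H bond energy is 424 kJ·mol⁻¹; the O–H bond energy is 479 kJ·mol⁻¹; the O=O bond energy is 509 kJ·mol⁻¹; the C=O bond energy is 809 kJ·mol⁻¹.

Let D be the C≡C bond energy.
Σ(broken) = 2×D + 4×424 + 5×509 = 4241 + 2D
Σ(formed) = 8×809 + 4×479 = 8388
ΔH = Σ(broken) − Σ(formed) = (4241 + 2D) − (8388) = −4147 + 2D
Setting this equal to −2419 kJ gives 2D = 1728, so D = 864 kJ/mol.

D(C≡C) ≈ 864 kJ/mol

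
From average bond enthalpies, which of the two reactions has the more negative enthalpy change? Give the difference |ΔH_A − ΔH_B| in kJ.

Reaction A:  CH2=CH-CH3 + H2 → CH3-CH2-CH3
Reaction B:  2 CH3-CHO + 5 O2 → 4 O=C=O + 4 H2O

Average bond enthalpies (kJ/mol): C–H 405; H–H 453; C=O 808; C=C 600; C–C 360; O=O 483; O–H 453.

Reaction B, by 1980 kJ

Reaction A:
  Bonds broken (reactants):
    C–C: 1 × 360 = 360
    C–H: 6 × 405 = 2430
    C=C: 1 × 600 = 600
    H–H: 1 × 453 = 453
    Σ(broken) = 3843 kJ
  Bonds formed (products):
    C–C: 2 × 360 = 720
    C–H: 8 × 405 = 3240
    Σ(formed) = 3960 kJ
  ΔH_A = 3843 − 3960 = −117 kJ
Reaction B:
  Bonds broken (reactants):
    C–C: 2 × 360 = 720
    C–H: 8 × 405 = 3240
    C=O: 2 × 808 = 1616
    O=O: 5 × 483 = 2415
    Σ(broken) = 7991 kJ
  Bonds formed (products):
    C=O: 8 × 808 = 6464
    O–H: 8 × 453 = 3624
    Σ(formed) = 10088 kJ
  ΔH_B = 7991 − 10088 = −2097 kJ
ΔH_A − ΔH_B = +1980 kJ, so reaction B has the more negative ΔH; |ΔH_A − ΔH_B| = 1980 kJ.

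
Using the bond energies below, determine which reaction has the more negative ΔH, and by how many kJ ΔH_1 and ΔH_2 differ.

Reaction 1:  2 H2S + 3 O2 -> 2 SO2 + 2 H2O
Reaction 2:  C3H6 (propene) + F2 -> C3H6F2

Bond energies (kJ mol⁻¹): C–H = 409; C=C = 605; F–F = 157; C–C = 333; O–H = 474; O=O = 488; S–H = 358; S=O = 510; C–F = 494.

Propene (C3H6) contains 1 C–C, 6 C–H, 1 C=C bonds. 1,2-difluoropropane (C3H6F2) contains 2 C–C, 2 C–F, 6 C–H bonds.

Reaction 1, by 481 kJ

Reaction 1:
  Bonds broken (reactants):
    O=O: 3 × 488 = 1464
    S–H: 4 × 358 = 1432
    Σ(broken) = 2896 kJ
  Bonds formed (products):
    O–H: 4 × 474 = 1896
    S=O: 4 × 510 = 2040
    Σ(formed) = 3936 kJ
  ΔH_1 = 2896 − 3936 = −1040 kJ
Reaction 2:
  Bonds broken (reactants):
    C–C: 1 × 333 = 333
    C–H: 6 × 409 = 2454
    C=C: 1 × 605 = 605
    F–F: 1 × 157 = 157
    Σ(broken) = 3549 kJ
  Bonds formed (products):
    C–C: 2 × 333 = 666
    C–F: 2 × 494 = 988
    C–H: 6 × 409 = 2454
    Σ(formed) = 4108 kJ
  ΔH_2 = 3549 − 4108 = −559 kJ
ΔH_1 − ΔH_2 = −481 kJ, so reaction 1 has the more negative ΔH; |ΔH_1 − ΔH_2| = 481 kJ.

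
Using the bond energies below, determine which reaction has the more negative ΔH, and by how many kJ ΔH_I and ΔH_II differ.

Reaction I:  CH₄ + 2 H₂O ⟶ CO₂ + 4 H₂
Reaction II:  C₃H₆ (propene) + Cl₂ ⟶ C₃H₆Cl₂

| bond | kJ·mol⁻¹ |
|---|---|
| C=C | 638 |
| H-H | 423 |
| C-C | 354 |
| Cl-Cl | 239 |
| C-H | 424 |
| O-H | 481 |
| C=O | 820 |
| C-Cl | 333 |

Reaction II, by 431 kJ

Reaction I:
  Bonds broken (reactants):
    C-H: 4 × 424 = 1696
    O-H: 4 × 481 = 1924
    Σ(broken) = 3620 kJ
  Bonds formed (products):
    C=O: 2 × 820 = 1640
    H-H: 4 × 423 = 1692
    Σ(formed) = 3332 kJ
  ΔH_I = 3620 − 3332 = +288 kJ
Reaction II:
  Bonds broken (reactants):
    C-C: 1 × 354 = 354
    C-H: 6 × 424 = 2544
    C=C: 1 × 638 = 638
    Cl-Cl: 1 × 239 = 239
    Σ(broken) = 3775 kJ
  Bonds formed (products):
    C-C: 2 × 354 = 708
    C-Cl: 2 × 333 = 666
    C-H: 6 × 424 = 2544
    Σ(formed) = 3918 kJ
  ΔH_II = 3775 − 3918 = −143 kJ
ΔH_I − ΔH_II = +431 kJ, so reaction II has the more negative ΔH; |ΔH_I − ΔH_II| = 431 kJ.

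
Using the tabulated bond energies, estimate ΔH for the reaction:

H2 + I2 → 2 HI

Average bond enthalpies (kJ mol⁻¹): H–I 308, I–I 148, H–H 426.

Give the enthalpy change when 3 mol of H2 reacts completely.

Bonds broken (reactants):
  H–H: 1 × 426 = 426
  I–I: 1 × 148 = 148
  Σ(broken) = 574 kJ
Bonds formed (products):
  H–I: 2 × 308 = 616
  Σ(formed) = 616 kJ
ΔH = Σ(broken) − Σ(formed) = 574 − 616 = −42 kJ
For 3× the reaction as written: 3 × (−42) = −126 kJ

ΔH = −126 kJ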